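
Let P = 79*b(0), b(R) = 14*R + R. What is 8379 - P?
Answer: 8379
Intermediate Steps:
b(R) = 15*R
P = 0 (P = 79*(15*0) = 79*0 = 0)
8379 - P = 8379 - 1*0 = 8379 + 0 = 8379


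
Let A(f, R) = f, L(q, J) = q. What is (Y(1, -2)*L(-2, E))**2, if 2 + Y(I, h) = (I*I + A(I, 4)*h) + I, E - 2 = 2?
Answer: 16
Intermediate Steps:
E = 4 (E = 2 + 2 = 4)
Y(I, h) = -2 + I + I**2 + I*h (Y(I, h) = -2 + ((I*I + I*h) + I) = -2 + ((I**2 + I*h) + I) = -2 + (I + I**2 + I*h) = -2 + I + I**2 + I*h)
(Y(1, -2)*L(-2, E))**2 = ((-2 + 1 + 1**2 + 1*(-2))*(-2))**2 = ((-2 + 1 + 1 - 2)*(-2))**2 = (-2*(-2))**2 = 4**2 = 16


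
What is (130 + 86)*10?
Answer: 2160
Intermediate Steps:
(130 + 86)*10 = 216*10 = 2160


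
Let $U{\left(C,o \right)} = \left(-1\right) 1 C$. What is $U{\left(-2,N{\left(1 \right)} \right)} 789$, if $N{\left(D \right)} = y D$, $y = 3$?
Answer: $1578$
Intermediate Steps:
$N{\left(D \right)} = 3 D$
$U{\left(C,o \right)} = - C$
$U{\left(-2,N{\left(1 \right)} \right)} 789 = \left(-1\right) \left(-2\right) 789 = 2 \cdot 789 = 1578$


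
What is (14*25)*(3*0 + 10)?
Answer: 3500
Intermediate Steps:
(14*25)*(3*0 + 10) = 350*(0 + 10) = 350*10 = 3500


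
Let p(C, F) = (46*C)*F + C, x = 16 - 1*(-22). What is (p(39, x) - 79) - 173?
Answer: 67959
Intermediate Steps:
x = 38 (x = 16 + 22 = 38)
p(C, F) = C + 46*C*F (p(C, F) = 46*C*F + C = C + 46*C*F)
(p(39, x) - 79) - 173 = (39*(1 + 46*38) - 79) - 173 = (39*(1 + 1748) - 79) - 173 = (39*1749 - 79) - 173 = (68211 - 79) - 173 = 68132 - 173 = 67959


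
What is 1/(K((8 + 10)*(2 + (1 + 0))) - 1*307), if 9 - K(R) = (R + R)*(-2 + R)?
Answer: -1/5914 ≈ -0.00016909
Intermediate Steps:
K(R) = 9 - 2*R*(-2 + R) (K(R) = 9 - (R + R)*(-2 + R) = 9 - 2*R*(-2 + R))
1/(K((8 + 10)*(2 + (1 + 0))) - 1*307) = 1/((9 - 2*(2 + (1 + 0))²*(8 + 10)² + 4*((8 + 10)*(2 + (1 + 0)))) - 1*307) = 1/((9 - 2*324*(2 + 1)² + 4*(18*(2 + 1))) - 307) = 1/((9 - 2*(18*3)² + 4*(18*3)) - 307) = 1/((9 - 2*54² + 4*54) - 307) = 1/((9 - 2*2916 + 216) - 307) = 1/((9 - 5832 + 216) - 307) = 1/(-5607 - 307) = 1/(-5914) = -1/5914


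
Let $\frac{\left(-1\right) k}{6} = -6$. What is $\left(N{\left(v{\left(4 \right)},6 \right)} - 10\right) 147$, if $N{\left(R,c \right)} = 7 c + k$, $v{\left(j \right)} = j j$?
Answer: $9996$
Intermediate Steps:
$k = 36$ ($k = \left(-6\right) \left(-6\right) = 36$)
$v{\left(j \right)} = j^{2}$
$N{\left(R,c \right)} = 36 + 7 c$ ($N{\left(R,c \right)} = 7 c + 36 = 36 + 7 c$)
$\left(N{\left(v{\left(4 \right)},6 \right)} - 10\right) 147 = \left(\left(36 + 7 \cdot 6\right) - 10\right) 147 = \left(\left(36 + 42\right) - 10\right) 147 = \left(78 - 10\right) 147 = 68 \cdot 147 = 9996$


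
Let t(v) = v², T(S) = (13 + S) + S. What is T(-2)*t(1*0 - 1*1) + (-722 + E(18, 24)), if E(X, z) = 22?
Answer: -691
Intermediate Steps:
T(S) = 13 + 2*S
T(-2)*t(1*0 - 1*1) + (-722 + E(18, 24)) = (13 + 2*(-2))*(1*0 - 1*1)² + (-722 + 22) = (13 - 4)*(0 - 1)² - 700 = 9*(-1)² - 700 = 9*1 - 700 = 9 - 700 = -691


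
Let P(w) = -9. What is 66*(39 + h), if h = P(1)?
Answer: 1980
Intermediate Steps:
h = -9
66*(39 + h) = 66*(39 - 9) = 66*30 = 1980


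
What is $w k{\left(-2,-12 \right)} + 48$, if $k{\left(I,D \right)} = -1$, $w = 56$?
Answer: $-8$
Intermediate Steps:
$w k{\left(-2,-12 \right)} + 48 = 56 \left(-1\right) + 48 = -56 + 48 = -8$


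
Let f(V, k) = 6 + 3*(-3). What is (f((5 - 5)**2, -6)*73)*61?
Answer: -13359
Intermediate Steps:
f(V, k) = -3 (f(V, k) = 6 - 9 = -3)
(f((5 - 5)**2, -6)*73)*61 = -3*73*61 = -219*61 = -13359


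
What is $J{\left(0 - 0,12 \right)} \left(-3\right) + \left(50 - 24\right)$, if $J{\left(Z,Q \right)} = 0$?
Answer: $26$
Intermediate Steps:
$J{\left(0 - 0,12 \right)} \left(-3\right) + \left(50 - 24\right) = 0 \left(-3\right) + \left(50 - 24\right) = 0 + 26 = 26$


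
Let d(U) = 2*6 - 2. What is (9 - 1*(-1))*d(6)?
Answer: 100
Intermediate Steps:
d(U) = 10 (d(U) = 12 - 2 = 10)
(9 - 1*(-1))*d(6) = (9 - 1*(-1))*10 = (9 + 1)*10 = 10*10 = 100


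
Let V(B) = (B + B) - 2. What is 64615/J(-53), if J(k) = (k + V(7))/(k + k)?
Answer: 6849190/41 ≈ 1.6705e+5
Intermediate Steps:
V(B) = -2 + 2*B (V(B) = 2*B - 2 = -2 + 2*B)
J(k) = (12 + k)/(2*k) (J(k) = (k + (-2 + 2*7))/(k + k) = (k + (-2 + 14))/((2*k)) = (k + 12)*(1/(2*k)) = (12 + k)*(1/(2*k)) = (12 + k)/(2*k))
64615/J(-53) = 64615/(((½)*(12 - 53)/(-53))) = 64615/(((½)*(-1/53)*(-41))) = 64615/(41/106) = 64615*(106/41) = 6849190/41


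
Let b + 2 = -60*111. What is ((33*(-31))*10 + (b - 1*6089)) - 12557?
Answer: -35538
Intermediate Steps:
b = -6662 (b = -2 - 60*111 = -2 - 6660 = -6662)
((33*(-31))*10 + (b - 1*6089)) - 12557 = ((33*(-31))*10 + (-6662 - 1*6089)) - 12557 = (-1023*10 + (-6662 - 6089)) - 12557 = (-10230 - 12751) - 12557 = -22981 - 12557 = -35538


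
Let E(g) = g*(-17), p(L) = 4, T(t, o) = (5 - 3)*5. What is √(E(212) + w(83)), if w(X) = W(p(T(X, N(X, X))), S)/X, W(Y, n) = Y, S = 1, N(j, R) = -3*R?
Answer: 2*I*√6206906/83 ≈ 60.033*I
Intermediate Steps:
T(t, o) = 10 (T(t, o) = 2*5 = 10)
w(X) = 4/X
E(g) = -17*g
√(E(212) + w(83)) = √(-17*212 + 4/83) = √(-3604 + 4*(1/83)) = √(-3604 + 4/83) = √(-299128/83) = 2*I*√6206906/83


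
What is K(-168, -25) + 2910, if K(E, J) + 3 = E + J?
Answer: 2714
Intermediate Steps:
K(E, J) = -3 + E + J (K(E, J) = -3 + (E + J) = -3 + E + J)
K(-168, -25) + 2910 = (-3 - 168 - 25) + 2910 = -196 + 2910 = 2714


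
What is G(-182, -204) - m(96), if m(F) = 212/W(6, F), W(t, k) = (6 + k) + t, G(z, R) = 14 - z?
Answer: 5239/27 ≈ 194.04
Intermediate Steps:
W(t, k) = 6 + k + t
m(F) = 212/(12 + F) (m(F) = 212/(6 + F + 6) = 212/(12 + F))
G(-182, -204) - m(96) = (14 - 1*(-182)) - 212/(12 + 96) = (14 + 182) - 212/108 = 196 - 212/108 = 196 - 1*53/27 = 196 - 53/27 = 5239/27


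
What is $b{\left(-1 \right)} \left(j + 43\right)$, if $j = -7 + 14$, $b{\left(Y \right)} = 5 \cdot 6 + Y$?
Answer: $1450$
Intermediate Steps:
$b{\left(Y \right)} = 30 + Y$
$j = 7$
$b{\left(-1 \right)} \left(j + 43\right) = \left(30 - 1\right) \left(7 + 43\right) = 29 \cdot 50 = 1450$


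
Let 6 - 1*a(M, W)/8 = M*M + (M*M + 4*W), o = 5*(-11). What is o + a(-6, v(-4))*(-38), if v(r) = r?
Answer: 15145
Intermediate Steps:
o = -55
a(M, W) = 48 - 32*W - 16*M**2 (a(M, W) = 48 - 8*(M*M + (M*M + 4*W)) = 48 - 8*(M**2 + (M**2 + 4*W)) = 48 - 8*(2*M**2 + 4*W) = 48 + (-32*W - 16*M**2) = 48 - 32*W - 16*M**2)
o + a(-6, v(-4))*(-38) = -55 + (48 - 32*(-4) - 16*(-6)**2)*(-38) = -55 + (48 + 128 - 16*36)*(-38) = -55 + (48 + 128 - 576)*(-38) = -55 - 400*(-38) = -55 + 15200 = 15145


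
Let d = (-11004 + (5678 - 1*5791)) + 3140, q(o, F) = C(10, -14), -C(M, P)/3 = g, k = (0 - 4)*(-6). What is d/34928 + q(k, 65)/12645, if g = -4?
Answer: -33483343/147221520 ≈ -0.22744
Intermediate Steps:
k = 24 (k = -4*(-6) = 24)
C(M, P) = 12 (C(M, P) = -3*(-4) = 12)
q(o, F) = 12
d = -7977 (d = (-11004 + (5678 - 5791)) + 3140 = (-11004 - 113) + 3140 = -11117 + 3140 = -7977)
d/34928 + q(k, 65)/12645 = -7977/34928 + 12/12645 = -7977*1/34928 + 12*(1/12645) = -7977/34928 + 4/4215 = -33483343/147221520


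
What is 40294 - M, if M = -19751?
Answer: 60045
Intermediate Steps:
40294 - M = 40294 - 1*(-19751) = 40294 + 19751 = 60045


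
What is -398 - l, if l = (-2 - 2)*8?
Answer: -366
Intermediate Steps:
l = -32 (l = -4*8 = -32)
-398 - l = -398 - 1*(-32) = -398 + 32 = -366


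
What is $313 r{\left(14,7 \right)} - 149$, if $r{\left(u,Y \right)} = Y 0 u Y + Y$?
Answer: $2042$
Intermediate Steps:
$r{\left(u,Y \right)} = Y$ ($r{\left(u,Y \right)} = 0 u Y + Y = 0 Y + Y = 0 + Y = Y$)
$313 r{\left(14,7 \right)} - 149 = 313 \cdot 7 - 149 = 2191 - 149 = 2042$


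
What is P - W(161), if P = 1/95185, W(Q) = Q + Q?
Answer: -30649569/95185 ≈ -322.00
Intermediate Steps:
W(Q) = 2*Q
P = 1/95185 ≈ 1.0506e-5
P - W(161) = 1/95185 - 2*161 = 1/95185 - 1*322 = 1/95185 - 322 = -30649569/95185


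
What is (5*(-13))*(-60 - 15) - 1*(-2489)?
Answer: 7364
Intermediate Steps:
(5*(-13))*(-60 - 15) - 1*(-2489) = -65*(-75) + 2489 = 4875 + 2489 = 7364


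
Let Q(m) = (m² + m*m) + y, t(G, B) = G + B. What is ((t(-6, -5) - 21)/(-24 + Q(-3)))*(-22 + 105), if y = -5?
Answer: 2656/11 ≈ 241.45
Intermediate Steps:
t(G, B) = B + G
Q(m) = -5 + 2*m² (Q(m) = (m² + m*m) - 5 = (m² + m²) - 5 = 2*m² - 5 = -5 + 2*m²)
((t(-6, -5) - 21)/(-24 + Q(-3)))*(-22 + 105) = (((-5 - 6) - 21)/(-24 + (-5 + 2*(-3)²)))*(-22 + 105) = ((-11 - 21)/(-24 + (-5 + 2*9)))*83 = -32/(-24 + (-5 + 18))*83 = -32/(-24 + 13)*83 = -32/(-11)*83 = -32*(-1/11)*83 = (32/11)*83 = 2656/11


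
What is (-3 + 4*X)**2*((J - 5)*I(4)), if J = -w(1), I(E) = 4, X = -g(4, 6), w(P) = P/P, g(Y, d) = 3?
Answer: -5400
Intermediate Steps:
w(P) = 1
X = -3 (X = -1*3 = -3)
J = -1 (J = -1*1 = -1)
(-3 + 4*X)**2*((J - 5)*I(4)) = (-3 + 4*(-3))**2*((-1 - 5)*4) = (-3 - 12)**2*(-6*4) = (-15)**2*(-24) = 225*(-24) = -5400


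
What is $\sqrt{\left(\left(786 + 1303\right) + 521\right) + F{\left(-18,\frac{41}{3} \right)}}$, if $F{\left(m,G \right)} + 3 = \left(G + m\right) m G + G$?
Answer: $\frac{2 \sqrt{8295}}{3} \approx 60.718$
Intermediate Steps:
$F{\left(m,G \right)} = -3 + G + G m \left(G + m\right)$ ($F{\left(m,G \right)} = -3 + \left(\left(G + m\right) m G + G\right) = -3 + \left(m \left(G + m\right) G + G\right) = -3 + \left(G m \left(G + m\right) + G\right) = -3 + \left(G + G m \left(G + m\right)\right) = -3 + G + G m \left(G + m\right)$)
$\sqrt{\left(\left(786 + 1303\right) + 521\right) + F{\left(-18,\frac{41}{3} \right)}} = \sqrt{\left(\left(786 + 1303\right) + 521\right) - \left(3 + 3362 - \frac{41}{3} - \frac{41}{3} \left(-18\right)^{2}\right)} = \sqrt{\left(2089 + 521\right) + \left(-3 + 41 \cdot \frac{1}{3} + 41 \cdot \frac{1}{3} \cdot 324 - 18 \left(41 \cdot \frac{1}{3}\right)^{2}\right)} = \sqrt{2610 + \left(-3 + \frac{41}{3} + \frac{41}{3} \cdot 324 - 18 \left(\frac{41}{3}\right)^{2}\right)} = \sqrt{2610 + \left(-3 + \frac{41}{3} + 4428 - 3362\right)} = \sqrt{2610 + \frac{3230}{3}} = \sqrt{\frac{11060}{3}} = \frac{2 \sqrt{8295}}{3}$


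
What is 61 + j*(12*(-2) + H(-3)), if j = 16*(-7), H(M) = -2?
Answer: 2973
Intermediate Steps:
j = -112
61 + j*(12*(-2) + H(-3)) = 61 - 112*(12*(-2) - 2) = 61 - 112*(-24 - 2) = 61 - 112*(-26) = 61 + 2912 = 2973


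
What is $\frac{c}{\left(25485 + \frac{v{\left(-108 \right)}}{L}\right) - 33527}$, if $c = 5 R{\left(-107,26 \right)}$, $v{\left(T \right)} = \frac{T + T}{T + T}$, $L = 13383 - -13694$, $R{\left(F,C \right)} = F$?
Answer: $\frac{14486195}{217753233} \approx 0.066526$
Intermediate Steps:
$L = 27077$ ($L = 13383 + 13694 = 27077$)
$v{\left(T \right)} = 1$ ($v{\left(T \right)} = \frac{2 T}{2 T} = 2 T \frac{1}{2 T} = 1$)
$c = -535$ ($c = 5 \left(-107\right) = -535$)
$\frac{c}{\left(25485 + \frac{v{\left(-108 \right)}}{L}\right) - 33527} = - \frac{535}{\left(25485 + 1 \cdot \frac{1}{27077}\right) - 33527} = - \frac{535}{\left(25485 + \frac{1}{27077}\right) - 33527} = - \frac{535}{\frac{690057346}{27077} - 33527} = - \frac{535}{- \frac{217753233}{27077}} = \left(-535\right) \left(- \frac{27077}{217753233}\right) = \frac{14486195}{217753233}$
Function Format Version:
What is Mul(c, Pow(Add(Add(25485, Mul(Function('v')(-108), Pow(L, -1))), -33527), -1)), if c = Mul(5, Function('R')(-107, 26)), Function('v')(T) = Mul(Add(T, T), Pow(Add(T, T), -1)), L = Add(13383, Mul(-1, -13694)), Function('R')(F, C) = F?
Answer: Rational(14486195, 217753233) ≈ 0.066526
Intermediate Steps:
L = 27077 (L = Add(13383, 13694) = 27077)
Function('v')(T) = 1 (Function('v')(T) = Mul(Mul(2, T), Pow(Mul(2, T), -1)) = Mul(Mul(2, T), Mul(Rational(1, 2), Pow(T, -1))) = 1)
c = -535 (c = Mul(5, -107) = -535)
Mul(c, Pow(Add(Add(25485, Mul(Function('v')(-108), Pow(L, -1))), -33527), -1)) = Mul(-535, Pow(Add(Add(25485, Mul(1, Pow(27077, -1))), -33527), -1)) = Mul(-535, Pow(Add(Add(25485, Mul(1, Rational(1, 27077))), -33527), -1)) = Mul(-535, Pow(Add(Add(25485, Rational(1, 27077)), -33527), -1)) = Mul(-535, Pow(Add(Rational(690057346, 27077), -33527), -1)) = Mul(-535, Pow(Rational(-217753233, 27077), -1)) = Mul(-535, Rational(-27077, 217753233)) = Rational(14486195, 217753233)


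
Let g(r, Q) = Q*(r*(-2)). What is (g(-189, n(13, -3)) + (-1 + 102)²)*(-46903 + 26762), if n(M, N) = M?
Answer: -304431215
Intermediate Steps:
g(r, Q) = -2*Q*r (g(r, Q) = Q*(-2*r) = -2*Q*r)
(g(-189, n(13, -3)) + (-1 + 102)²)*(-46903 + 26762) = (-2*13*(-189) + (-1 + 102)²)*(-46903 + 26762) = (4914 + 101²)*(-20141) = (4914 + 10201)*(-20141) = 15115*(-20141) = -304431215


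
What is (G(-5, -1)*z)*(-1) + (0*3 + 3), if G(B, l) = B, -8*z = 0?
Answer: 3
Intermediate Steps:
z = 0 (z = -⅛*0 = 0)
(G(-5, -1)*z)*(-1) + (0*3 + 3) = -5*0*(-1) + (0*3 + 3) = 0*(-1) + (0 + 3) = 0 + 3 = 3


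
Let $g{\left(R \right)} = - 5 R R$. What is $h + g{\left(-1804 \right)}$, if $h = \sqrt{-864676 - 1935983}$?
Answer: $-16272080 + i \sqrt{2800659} \approx -1.6272 \cdot 10^{7} + 1673.5 i$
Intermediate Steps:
$g{\left(R \right)} = - 5 R^{2}$
$h = i \sqrt{2800659}$ ($h = \sqrt{-2800659} = i \sqrt{2800659} \approx 1673.5 i$)
$h + g{\left(-1804 \right)} = i \sqrt{2800659} - 5 \left(-1804\right)^{2} = i \sqrt{2800659} - 16272080 = -16272080 + i \sqrt{2800659}$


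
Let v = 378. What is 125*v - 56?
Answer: 47194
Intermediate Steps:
125*v - 56 = 125*378 - 56 = 47250 - 56 = 47194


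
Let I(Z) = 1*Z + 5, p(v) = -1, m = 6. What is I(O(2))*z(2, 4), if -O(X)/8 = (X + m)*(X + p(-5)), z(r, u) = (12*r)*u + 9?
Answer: -6195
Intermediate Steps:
z(r, u) = 9 + 12*r*u (z(r, u) = 12*r*u + 9 = 9 + 12*r*u)
O(X) = -8*(-1 + X)*(6 + X) (O(X) = -8*(X + 6)*(X - 1) = -8*(6 + X)*(-1 + X) = -8*(-1 + X)*(6 + X))
I(Z) = 5 + Z (I(Z) = Z + 5 = 5 + Z)
I(O(2))*z(2, 4) = (5 + (48 - 40*2 - 8*2²))*(9 + 12*2*4) = (5 + (48 - 80 - 8*4))*(9 + 96) = (5 + (48 - 80 - 32))*105 = (5 - 64)*105 = -59*105 = -6195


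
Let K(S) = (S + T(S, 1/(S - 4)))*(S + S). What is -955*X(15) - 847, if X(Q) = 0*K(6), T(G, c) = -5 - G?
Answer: -847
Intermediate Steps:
K(S) = -10*S (K(S) = (S + (-5 - S))*(S + S) = -10*S)
X(Q) = 0 (X(Q) = 0*(-10*6) = 0*(-60) = 0)
-955*X(15) - 847 = -955*0 - 847 = 0 - 847 = -847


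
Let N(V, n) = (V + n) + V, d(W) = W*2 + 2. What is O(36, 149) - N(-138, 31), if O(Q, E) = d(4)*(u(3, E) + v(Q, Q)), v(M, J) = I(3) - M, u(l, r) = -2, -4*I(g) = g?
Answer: -285/2 ≈ -142.50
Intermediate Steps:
d(W) = 2 + 2*W (d(W) = 2*W + 2 = 2 + 2*W)
I(g) = -g/4
v(M, J) = -¾ - M (v(M, J) = -¼*3 - M = -¾ - M)
N(V, n) = n + 2*V
O(Q, E) = -55/2 - 10*Q (O(Q, E) = (2 + 2*4)*(-2 + (-¾ - Q)) = (2 + 8)*(-11/4 - Q) = 10*(-11/4 - Q) = -55/2 - 10*Q)
O(36, 149) - N(-138, 31) = (-55/2 - 10*36) - (31 + 2*(-138)) = (-55/2 - 360) - (31 - 276) = -775/2 - 1*(-245) = -775/2 + 245 = -285/2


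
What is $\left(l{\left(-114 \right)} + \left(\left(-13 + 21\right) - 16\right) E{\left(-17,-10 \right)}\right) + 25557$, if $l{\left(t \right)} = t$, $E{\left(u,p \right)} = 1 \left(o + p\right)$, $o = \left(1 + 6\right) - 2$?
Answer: $25483$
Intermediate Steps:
$o = 5$ ($o = 7 - 2 = 5$)
$E{\left(u,p \right)} = 5 + p$ ($E{\left(u,p \right)} = 1 \left(5 + p\right) = 5 + p$)
$\left(l{\left(-114 \right)} + \left(\left(-13 + 21\right) - 16\right) E{\left(-17,-10 \right)}\right) + 25557 = \left(-114 + \left(\left(-13 + 21\right) - 16\right) \left(5 - 10\right)\right) + 25557 = \left(-114 + \left(8 - 16\right) \left(-5\right)\right) + 25557 = \left(-114 - -40\right) + 25557 = \left(-114 + 40\right) + 25557 = -74 + 25557 = 25483$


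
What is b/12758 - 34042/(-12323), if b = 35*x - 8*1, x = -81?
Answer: 399273547/157216834 ≈ 2.5396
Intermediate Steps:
b = -2843 (b = 35*(-81) - 8*1 = -2835 - 8 = -2843)
b/12758 - 34042/(-12323) = -2843/12758 - 34042/(-12323) = -2843*1/12758 - 34042*(-1/12323) = -2843/12758 + 34042/12323 = 399273547/157216834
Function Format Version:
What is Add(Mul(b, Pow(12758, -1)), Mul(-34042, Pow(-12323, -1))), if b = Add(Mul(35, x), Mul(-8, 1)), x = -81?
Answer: Rational(399273547, 157216834) ≈ 2.5396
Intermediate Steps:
b = -2843 (b = Add(Mul(35, -81), Mul(-8, 1)) = Add(-2835, -8) = -2843)
Add(Mul(b, Pow(12758, -1)), Mul(-34042, Pow(-12323, -1))) = Add(Mul(-2843, Pow(12758, -1)), Mul(-34042, Pow(-12323, -1))) = Add(Mul(-2843, Rational(1, 12758)), Mul(-34042, Rational(-1, 12323))) = Add(Rational(-2843, 12758), Rational(34042, 12323)) = Rational(399273547, 157216834)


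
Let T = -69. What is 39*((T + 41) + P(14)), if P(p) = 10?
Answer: -702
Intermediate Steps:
39*((T + 41) + P(14)) = 39*((-69 + 41) + 10) = 39*(-28 + 10) = 39*(-18) = -702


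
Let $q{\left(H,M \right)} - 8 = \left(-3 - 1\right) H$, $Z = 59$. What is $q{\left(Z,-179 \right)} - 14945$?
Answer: $-15173$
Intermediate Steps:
$q{\left(H,M \right)} = 8 - 4 H$ ($q{\left(H,M \right)} = 8 + \left(-3 - 1\right) H = 8 - 4 H$)
$q{\left(Z,-179 \right)} - 14945 = \left(8 - 236\right) - 14945 = -228 - 14945 = -15173$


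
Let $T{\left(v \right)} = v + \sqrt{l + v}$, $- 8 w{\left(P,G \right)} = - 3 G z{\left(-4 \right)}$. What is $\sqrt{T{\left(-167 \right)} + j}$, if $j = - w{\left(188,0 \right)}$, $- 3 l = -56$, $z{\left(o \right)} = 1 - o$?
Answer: $\frac{\sqrt{-1503 + 3 i \sqrt{1335}}}{3} \approx 0.47092 + 12.931 i$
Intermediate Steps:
$l = \frac{56}{3}$ ($l = \left(- \frac{1}{3}\right) \left(-56\right) = \frac{56}{3} \approx 18.667$)
$w{\left(P,G \right)} = \frac{15 G}{8}$ ($w{\left(P,G \right)} = - \frac{- 3 G \left(1 - -4\right)}{8} = - \frac{- 3 G \left(1 + 4\right)}{8} = - \frac{- 3 G 5}{8} = - \frac{\left(-15\right) G}{8} = \frac{15 G}{8}$)
$T{\left(v \right)} = v + \sqrt{\frac{56}{3} + v}$
$j = 0$ ($j = - \frac{15 \cdot 0}{8} = \left(-1\right) 0 = 0$)
$\sqrt{T{\left(-167 \right)} + j} = \sqrt{\left(-167 + \frac{\sqrt{168 + 9 \left(-167\right)}}{3}\right) + 0} = \sqrt{\left(-167 + \frac{\sqrt{168 - 1503}}{3}\right) + 0} = \sqrt{\left(-167 + \frac{\sqrt{-1335}}{3}\right) + 0} = \sqrt{\left(-167 + \frac{i \sqrt{1335}}{3}\right) + 0} = \sqrt{-167 + \frac{i \sqrt{1335}}{3}}$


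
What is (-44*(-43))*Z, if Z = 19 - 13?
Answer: 11352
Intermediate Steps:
Z = 6
(-44*(-43))*Z = -44*(-43)*6 = 1892*6 = 11352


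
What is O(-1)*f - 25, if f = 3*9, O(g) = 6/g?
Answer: -187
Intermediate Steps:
f = 27
O(-1)*f - 25 = (6/(-1))*27 - 25 = (6*(-1))*27 - 25 = -6*27 - 25 = -162 - 25 = -187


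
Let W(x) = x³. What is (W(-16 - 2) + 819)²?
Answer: 25130169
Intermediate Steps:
(W(-16 - 2) + 819)² = ((-16 - 2)³ + 819)² = ((-18)³ + 819)² = (-5832 + 819)² = (-5013)² = 25130169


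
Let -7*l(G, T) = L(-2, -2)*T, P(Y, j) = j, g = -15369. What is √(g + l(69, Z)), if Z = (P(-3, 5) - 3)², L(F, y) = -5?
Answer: I*√752941/7 ≈ 123.96*I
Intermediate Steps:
Z = 4 (Z = (5 - 3)² = 2² = 4)
l(G, T) = 5*T/7 (l(G, T) = -(-5)*T/7 = 5*T/7)
√(g + l(69, Z)) = √(-15369 + (5/7)*4) = √(-15369 + 20/7) = √(-107563/7) = I*√752941/7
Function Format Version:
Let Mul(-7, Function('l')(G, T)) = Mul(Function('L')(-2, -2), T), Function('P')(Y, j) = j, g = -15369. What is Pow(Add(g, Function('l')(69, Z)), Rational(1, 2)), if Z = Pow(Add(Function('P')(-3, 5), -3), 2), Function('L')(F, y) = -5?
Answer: Mul(Rational(1, 7), I, Pow(752941, Rational(1, 2))) ≈ Mul(123.96, I)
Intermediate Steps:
Z = 4 (Z = Pow(Add(5, -3), 2) = Pow(2, 2) = 4)
Function('l')(G, T) = Mul(Rational(5, 7), T) (Function('l')(G, T) = Mul(Rational(-1, 7), Mul(-5, T)) = Mul(Rational(5, 7), T))
Pow(Add(g, Function('l')(69, Z)), Rational(1, 2)) = Pow(Add(-15369, Mul(Rational(5, 7), 4)), Rational(1, 2)) = Pow(Add(-15369, Rational(20, 7)), Rational(1, 2)) = Pow(Rational(-107563, 7), Rational(1, 2)) = Mul(Rational(1, 7), I, Pow(752941, Rational(1, 2)))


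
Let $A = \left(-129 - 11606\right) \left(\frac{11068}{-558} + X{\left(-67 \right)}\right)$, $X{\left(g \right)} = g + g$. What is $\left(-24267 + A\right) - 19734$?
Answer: $\frac{491389921}{279} \approx 1.7613 \cdot 10^{6}$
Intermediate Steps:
$X{\left(g \right)} = 2 g$
$A = \frac{503666200}{279}$ ($A = \left(-129 - 11606\right) \left(\frac{11068}{-558} + 2 \left(-67\right)\right) = - 11735 \left(11068 \left(- \frac{1}{558}\right) - 134\right) = - 11735 \left(- \frac{5534}{279} - 134\right) = \left(-11735\right) \left(- \frac{42920}{279}\right) = \frac{503666200}{279} \approx 1.8053 \cdot 10^{6}$)
$\left(-24267 + A\right) - 19734 = \left(-24267 + \frac{503666200}{279}\right) - 19734 = \frac{496895707}{279} - 19734 = \frac{491389921}{279}$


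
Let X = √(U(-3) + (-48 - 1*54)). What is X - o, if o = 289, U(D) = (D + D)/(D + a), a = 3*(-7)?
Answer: -289 + I*√407/2 ≈ -289.0 + 10.087*I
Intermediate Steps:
a = -21
U(D) = 2*D/(-21 + D) (U(D) = (D + D)/(D - 21) = (2*D)/(-21 + D) = 2*D/(-21 + D))
X = I*√407/2 (X = √(2*(-3)/(-21 - 3) + (-48 - 1*54)) = √(2*(-3)/(-24) + (-48 - 54)) = √(2*(-3)*(-1/24) - 102) = √(¼ - 102) = √(-407/4) = I*√407/2 ≈ 10.087*I)
X - o = I*√407/2 - 1*289 = I*√407/2 - 289 = -289 + I*√407/2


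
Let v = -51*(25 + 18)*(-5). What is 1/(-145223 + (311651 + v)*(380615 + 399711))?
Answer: 1/251745507593 ≈ 3.9723e-12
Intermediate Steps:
v = 10965 (v = -51*43*(-5) = -2193*(-5) = 10965)
1/(-145223 + (311651 + v)*(380615 + 399711)) = 1/(-145223 + (311651 + 10965)*(380615 + 399711)) = 1/(-145223 + 322616*780326) = 1/(-145223 + 251745652816) = 1/251745507593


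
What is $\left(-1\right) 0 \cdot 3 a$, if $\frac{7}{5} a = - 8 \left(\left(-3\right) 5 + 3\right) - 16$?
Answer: $0$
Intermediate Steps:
$a = \frac{400}{7}$ ($a = \frac{5 \left(- 8 \left(\left(-3\right) 5 + 3\right) - 16\right)}{7} = \frac{5 \left(- 8 \left(-15 + 3\right) - 16\right)}{7} = \frac{5 \left(\left(-8\right) \left(-12\right) - 16\right)}{7} = \frac{5 \left(96 - 16\right)}{7} = \frac{5}{7} \cdot 80 = \frac{400}{7} \approx 57.143$)
$\left(-1\right) 0 \cdot 3 a = \left(-1\right) 0 \cdot 3 \cdot \frac{400}{7} = 0 \cdot 3 \cdot \frac{400}{7} = 0 \cdot \frac{400}{7} = 0$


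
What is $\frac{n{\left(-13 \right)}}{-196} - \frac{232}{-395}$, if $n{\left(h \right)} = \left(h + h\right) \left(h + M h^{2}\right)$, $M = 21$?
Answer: $\frac{9090048}{19355} \approx 469.65$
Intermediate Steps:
$n{\left(h \right)} = 2 h \left(h + 21 h^{2}\right)$ ($n{\left(h \right)} = \left(h + h\right) \left(h + 21 h^{2}\right) = 2 h \left(h + 21 h^{2}\right)$)
$\frac{n{\left(-13 \right)}}{-196} - \frac{232}{-395} = \frac{\left(-13\right)^{2} \left(2 + 42 \left(-13\right)\right)}{-196} - \frac{232}{-395} = 169 \left(2 - 546\right) \left(- \frac{1}{196}\right) - - \frac{232}{395} = 169 \left(-544\right) \left(- \frac{1}{196}\right) + \frac{232}{395} = \left(-91936\right) \left(- \frac{1}{196}\right) + \frac{232}{395} = \frac{22984}{49} + \frac{232}{395} = \frac{9090048}{19355}$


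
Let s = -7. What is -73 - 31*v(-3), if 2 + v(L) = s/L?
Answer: -250/3 ≈ -83.333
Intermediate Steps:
v(L) = -2 - 7/L
-73 - 31*v(-3) = -73 - 31*(-2 - 7/(-3)) = -73 - 31*(-2 - 7*(-⅓)) = -73 - 31*(-2 + 7/3) = -73 - 31*⅓ = -73 - 31/3 = -250/3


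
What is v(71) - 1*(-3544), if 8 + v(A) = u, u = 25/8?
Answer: 28313/8 ≈ 3539.1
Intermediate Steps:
u = 25/8 (u = 25*(⅛) = 25/8 ≈ 3.1250)
v(A) = -39/8 (v(A) = -8 + 25/8 = -39/8)
v(71) - 1*(-3544) = -39/8 - 1*(-3544) = -39/8 + 3544 = 28313/8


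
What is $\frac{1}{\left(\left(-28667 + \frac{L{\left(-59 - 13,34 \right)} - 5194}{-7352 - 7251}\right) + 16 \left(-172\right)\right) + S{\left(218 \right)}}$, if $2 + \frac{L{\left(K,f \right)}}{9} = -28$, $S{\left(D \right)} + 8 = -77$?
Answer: $- \frac{14603}{460047448} \approx -3.1742 \cdot 10^{-5}$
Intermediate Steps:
$S{\left(D \right)} = -85$ ($S{\left(D \right)} = -8 - 77 = -85$)
$L{\left(K,f \right)} = -270$ ($L{\left(K,f \right)} = -18 + 9 \left(-28\right) = -18 - 252 = -270$)
$\frac{1}{\left(\left(-28667 + \frac{L{\left(-59 - 13,34 \right)} - 5194}{-7352 - 7251}\right) + 16 \left(-172\right)\right) + S{\left(218 \right)}} = \frac{1}{\left(\left(-28667 + \frac{-270 - 5194}{-7352 - 7251}\right) + 16 \left(-172\right)\right) - 85} = \frac{1}{\left(\left(-28667 - \frac{5464}{-14603}\right) - 2752\right) - 85} = \frac{1}{\left(\left(-28667 - - \frac{5464}{14603}\right) - 2752\right) - 85} = \frac{1}{\left(\left(-28667 + \frac{5464}{14603}\right) - 2752\right) - 85} = \frac{1}{\left(- \frac{418618737}{14603} - 2752\right) - 85} = \frac{1}{- \frac{458806193}{14603} - 85} = \frac{1}{- \frac{460047448}{14603}} = - \frac{14603}{460047448}$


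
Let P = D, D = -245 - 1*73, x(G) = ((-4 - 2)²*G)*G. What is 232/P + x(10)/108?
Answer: 1728/53 ≈ 32.604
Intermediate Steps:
x(G) = 36*G² (x(G) = ((-6)²*G)*G = (36*G)*G = 36*G²)
D = -318 (D = -245 - 73 = -318)
P = -318
232/P + x(10)/108 = 232/(-318) + (36*10²)/108 = 232*(-1/318) + (36*100)*(1/108) = -116/159 + 3600*(1/108) = -116/159 + 100/3 = 1728/53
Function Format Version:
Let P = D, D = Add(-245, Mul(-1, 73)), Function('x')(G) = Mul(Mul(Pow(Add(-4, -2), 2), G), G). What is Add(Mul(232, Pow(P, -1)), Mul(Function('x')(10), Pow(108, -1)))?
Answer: Rational(1728, 53) ≈ 32.604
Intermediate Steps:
Function('x')(G) = Mul(36, Pow(G, 2)) (Function('x')(G) = Mul(Mul(Pow(-6, 2), G), G) = Mul(Mul(36, G), G) = Mul(36, Pow(G, 2)))
D = -318 (D = Add(-245, -73) = -318)
P = -318
Add(Mul(232, Pow(P, -1)), Mul(Function('x')(10), Pow(108, -1))) = Add(Mul(232, Pow(-318, -1)), Mul(Mul(36, Pow(10, 2)), Pow(108, -1))) = Add(Mul(232, Rational(-1, 318)), Mul(Mul(36, 100), Rational(1, 108))) = Add(Rational(-116, 159), Mul(3600, Rational(1, 108))) = Add(Rational(-116, 159), Rational(100, 3)) = Rational(1728, 53)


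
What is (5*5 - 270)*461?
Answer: -112945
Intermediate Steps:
(5*5 - 270)*461 = (25 - 270)*461 = -245*461 = -112945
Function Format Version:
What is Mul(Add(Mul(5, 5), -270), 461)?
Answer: -112945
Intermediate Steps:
Mul(Add(Mul(5, 5), -270), 461) = Mul(Add(25, -270), 461) = Mul(-245, 461) = -112945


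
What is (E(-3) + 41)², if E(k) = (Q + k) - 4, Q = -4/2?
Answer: 1024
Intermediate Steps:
Q = -2 (Q = -4*½ = -2)
E(k) = -6 + k (E(k) = (-2 + k) - 4 = -6 + k)
(E(-3) + 41)² = ((-6 - 3) + 41)² = (-9 + 41)² = 32² = 1024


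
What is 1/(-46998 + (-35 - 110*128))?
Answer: -1/61113 ≈ -1.6363e-5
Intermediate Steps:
1/(-46998 + (-35 - 110*128)) = 1/(-46998 + (-35 - 14080)) = 1/(-46998 - 14115) = 1/(-61113) = -1/61113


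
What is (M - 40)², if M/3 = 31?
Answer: 2809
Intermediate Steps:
M = 93 (M = 3*31 = 93)
(M - 40)² = (93 - 40)² = 53² = 2809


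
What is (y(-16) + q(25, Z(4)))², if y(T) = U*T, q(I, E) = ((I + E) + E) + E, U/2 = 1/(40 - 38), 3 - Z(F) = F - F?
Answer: 324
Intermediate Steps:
Z(F) = 3 (Z(F) = 3 - (F - F) = 3 - 1*0 = 3 + 0 = 3)
U = 1 (U = 2/(40 - 38) = 2/2 = 2*(½) = 1)
q(I, E) = I + 3*E (q(I, E) = ((E + I) + E) + E = (I + 2*E) + E = I + 3*E)
y(T) = T (y(T) = 1*T = T)
(y(-16) + q(25, Z(4)))² = (-16 + (25 + 3*3))² = (-16 + (25 + 9))² = (-16 + 34)² = 18² = 324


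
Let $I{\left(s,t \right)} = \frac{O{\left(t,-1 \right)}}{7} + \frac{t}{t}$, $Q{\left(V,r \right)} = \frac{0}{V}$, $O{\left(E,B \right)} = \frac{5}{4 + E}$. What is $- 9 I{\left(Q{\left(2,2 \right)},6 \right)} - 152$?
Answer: $- \frac{2263}{14} \approx -161.64$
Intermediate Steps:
$Q{\left(V,r \right)} = 0$
$I{\left(s,t \right)} = 1 + \frac{5}{7 \left(4 + t\right)}$ ($I{\left(s,t \right)} = \frac{5 \frac{1}{4 + t}}{7} + \frac{t}{t} = \frac{5}{4 + t} \frac{1}{7} + 1 = \frac{5}{7 \left(4 + t\right)} + 1 = 1 + \frac{5}{7 \left(4 + t\right)}$)
$- 9 I{\left(Q{\left(2,2 \right)},6 \right)} - 152 = - 9 \frac{\frac{33}{7} + 6}{4 + 6} - 152 = - 9 \cdot \frac{1}{10} \cdot \frac{75}{7} - 152 = \left(-9\right) \frac{15}{14} - 152 = - \frac{135}{14} - 152 = - \frac{2263}{14}$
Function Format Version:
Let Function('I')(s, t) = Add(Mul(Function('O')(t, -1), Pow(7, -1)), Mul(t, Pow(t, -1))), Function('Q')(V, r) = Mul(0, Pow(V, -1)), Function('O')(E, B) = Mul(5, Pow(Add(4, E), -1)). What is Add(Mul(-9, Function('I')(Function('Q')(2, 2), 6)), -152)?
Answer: Rational(-2263, 14) ≈ -161.64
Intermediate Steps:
Function('Q')(V, r) = 0
Function('I')(s, t) = Add(1, Mul(Rational(5, 7), Pow(Add(4, t), -1))) (Function('I')(s, t) = Add(Mul(Mul(5, Pow(Add(4, t), -1)), Pow(7, -1)), Mul(t, Pow(t, -1))) = Add(Mul(Mul(5, Pow(Add(4, t), -1)), Rational(1, 7)), 1) = Add(Mul(Rational(5, 7), Pow(Add(4, t), -1)), 1) = Add(1, Mul(Rational(5, 7), Pow(Add(4, t), -1))))
Add(Mul(-9, Function('I')(Function('Q')(2, 2), 6)), -152) = Add(Mul(-9, Mul(Pow(Add(4, 6), -1), Add(Rational(33, 7), 6))), -152) = Add(Mul(-9, Mul(Pow(10, -1), Rational(75, 7))), -152) = Add(Mul(-9, Mul(Rational(1, 10), Rational(75, 7))), -152) = Add(Mul(-9, Rational(15, 14)), -152) = Add(Rational(-135, 14), -152) = Rational(-2263, 14)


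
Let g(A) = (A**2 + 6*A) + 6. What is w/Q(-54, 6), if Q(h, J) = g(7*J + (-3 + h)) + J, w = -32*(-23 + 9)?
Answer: 64/21 ≈ 3.0476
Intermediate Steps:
w = 448 (w = -32*(-14) = 448)
g(A) = 6 + A**2 + 6*A
Q(h, J) = -12 + (-3 + h + 7*J)**2 + 6*h + 43*J (Q(h, J) = (6 + (7*J + (-3 + h))**2 + 6*(7*J + (-3 + h))) + J = (6 + (-3 + h + 7*J)**2 + 6*(-3 + h + 7*J)) + J = (6 + (-3 + h + 7*J)**2 + (-18 + 6*h + 42*J)) + J = (-12 + (-3 + h + 7*J)**2 + 6*h + 42*J) + J = -12 + (-3 + h + 7*J)**2 + 6*h + 43*J)
w/Q(-54, 6) = 448/(-12 + (-3 - 54 + 7*6)**2 + 6*(-54) + 43*6) = 448/(-12 + (-3 - 54 + 42)**2 - 324 + 258) = 448/(-12 + (-15)**2 - 324 + 258) = 448/(-12 + 225 - 324 + 258) = 448/147 = 448*(1/147) = 64/21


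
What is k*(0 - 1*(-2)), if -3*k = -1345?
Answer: 2690/3 ≈ 896.67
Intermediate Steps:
k = 1345/3 (k = -1/3*(-1345) = 1345/3 ≈ 448.33)
k*(0 - 1*(-2)) = 1345*(0 - 1*(-2))/3 = 1345*(0 + 2)/3 = (1345/3)*2 = 2690/3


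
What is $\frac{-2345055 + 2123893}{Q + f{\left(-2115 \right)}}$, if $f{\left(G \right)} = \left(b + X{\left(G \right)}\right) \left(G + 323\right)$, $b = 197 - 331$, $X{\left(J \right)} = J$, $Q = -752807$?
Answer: $- \frac{221162}{3277401} \approx -0.067481$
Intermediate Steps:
$b = -134$
$f{\left(G \right)} = \left(-134 + G\right) \left(323 + G\right)$ ($f{\left(G \right)} = \left(-134 + G\right) \left(G + 323\right) = \left(-134 + G\right) \left(323 + G\right)$)
$\frac{-2345055 + 2123893}{Q + f{\left(-2115 \right)}} = \frac{-2345055 + 2123893}{-752807 + \left(-43282 + \left(-2115\right)^{2} + 189 \left(-2115\right)\right)} = - \frac{221162}{-752807 - -4030208} = - \frac{221162}{-752807 + 4030208} = - \frac{221162}{3277401}$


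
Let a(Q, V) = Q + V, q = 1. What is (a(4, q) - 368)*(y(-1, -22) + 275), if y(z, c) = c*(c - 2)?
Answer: -291489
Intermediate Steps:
y(z, c) = c*(-2 + c)
(a(4, q) - 368)*(y(-1, -22) + 275) = ((4 + 1) - 368)*(-22*(-2 - 22) + 275) = (5 - 368)*(-22*(-24) + 275) = -363*(528 + 275) = -363*803 = -291489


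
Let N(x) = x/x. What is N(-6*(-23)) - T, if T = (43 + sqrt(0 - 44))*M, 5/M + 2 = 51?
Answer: -166/49 - 10*I*sqrt(11)/49 ≈ -3.3878 - 0.67686*I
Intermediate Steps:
M = 5/49 (M = 5/(-2 + 51) = 5/49 ≈ 0.10204)
N(x) = 1
T = 215/49 + 10*I*sqrt(11)/49 (T = (43 + sqrt(0 - 44))*(5/49) = (43 + sqrt(-44))*(5/49) = (43 + 2*I*sqrt(11))*(5/49) = 215/49 + 10*I*sqrt(11)/49 ≈ 4.3878 + 0.67686*I)
N(-6*(-23)) - T = 1 - (215/49 + 10*I*sqrt(11)/49) = 1 + (-215/49 - 10*I*sqrt(11)/49) = -166/49 - 10*I*sqrt(11)/49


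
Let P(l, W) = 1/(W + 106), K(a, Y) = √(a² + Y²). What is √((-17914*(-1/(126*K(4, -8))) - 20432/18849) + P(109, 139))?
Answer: √(-1879995867180 + 12375556521055*√5)/1319430 ≈ 3.8491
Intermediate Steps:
K(a, Y) = √(Y² + a²)
P(l, W) = 1/(106 + W)
√((-17914*(-1/(126*K(4, -8))) - 20432/18849) + P(109, 139)) = √((-17914*(-1/(126*√((-8)² + 4²))) - 20432/18849) + 1/(106 + 139)) = √((-17914*(-1/(126*√(64 + 16))) - 20432*1/18849) + 1/245) = √((-17914*(-√5/2520) - 20432/18849) + 1/245) = √((-(-8957)*√5/1260 - 20432/18849) + 1/245) = √((8957*√5/1260 - 20432/18849) + 1/245) = √((-20432/18849 + 8957*√5/1260) + 1/245) = √(-4986991/4618005 + 8957*√5/1260)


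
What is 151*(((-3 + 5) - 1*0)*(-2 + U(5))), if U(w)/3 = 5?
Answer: 3926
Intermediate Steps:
U(w) = 15 (U(w) = 3*5 = 15)
151*(((-3 + 5) - 1*0)*(-2 + U(5))) = 151*(((-3 + 5) - 1*0)*(-2 + 15)) = 151*((2 + 0)*13) = 151*(2*13) = 151*26 = 3926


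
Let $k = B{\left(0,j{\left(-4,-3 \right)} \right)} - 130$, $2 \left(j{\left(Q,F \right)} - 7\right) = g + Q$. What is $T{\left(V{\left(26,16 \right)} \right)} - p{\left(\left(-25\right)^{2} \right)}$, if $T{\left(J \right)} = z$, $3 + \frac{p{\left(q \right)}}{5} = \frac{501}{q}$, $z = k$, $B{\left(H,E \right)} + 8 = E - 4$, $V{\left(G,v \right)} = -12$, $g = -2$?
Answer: $- \frac{15876}{125} \approx -127.01$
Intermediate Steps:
$j{\left(Q,F \right)} = 6 + \frac{Q}{2}$ ($j{\left(Q,F \right)} = 7 + \frac{-2 + Q}{2} = 7 + \left(-1 + \frac{Q}{2}\right) = 6 + \frac{Q}{2}$)
$B{\left(H,E \right)} = -12 + E$ ($B{\left(H,E \right)} = -8 + \left(E - 4\right) = -8 + \left(-4 + E\right) = -12 + E$)
$k = -138$ ($k = \left(-12 + \left(6 + \frac{1}{2} \left(-4\right)\right)\right) - 130 = \left(-12 + \left(6 - 2\right)\right) - 130 = \left(-12 + 4\right) - 130 = -8 - 130 = -138$)
$z = -138$
$p{\left(q \right)} = -15 + \frac{2505}{q}$ ($p{\left(q \right)} = -15 + 5 \frac{501}{q} = -15 + \frac{2505}{q}$)
$T{\left(J \right)} = -138$
$T{\left(V{\left(26,16 \right)} \right)} - p{\left(\left(-25\right)^{2} \right)} = -138 - \left(-15 + \frac{2505}{\left(-25\right)^{2}}\right) = -138 - \left(-15 + \frac{2505}{625}\right) = -138 - \left(-15 + 2505 \cdot \frac{1}{625}\right) = -138 - \left(-15 + \frac{501}{125}\right) = -138 - - \frac{1374}{125} = -138 + \frac{1374}{125} = - \frac{15876}{125}$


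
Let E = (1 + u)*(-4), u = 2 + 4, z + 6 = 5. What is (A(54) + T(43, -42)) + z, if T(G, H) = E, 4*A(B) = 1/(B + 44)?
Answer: -11367/392 ≈ -28.997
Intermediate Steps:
A(B) = 1/(4*(44 + B)) (A(B) = 1/(4*(B + 44)) = 1/(4*(44 + B)))
z = -1 (z = -6 + 5 = -1)
u = 6
E = -28 (E = (1 + 6)*(-4) = 7*(-4) = -28)
T(G, H) = -28
(A(54) + T(43, -42)) + z = (1/(4*(44 + 54)) - 28) - 1 = ((¼)/98 - 28) - 1 = ((¼)*(1/98) - 28) - 1 = (1/392 - 28) - 1 = -10975/392 - 1 = -11367/392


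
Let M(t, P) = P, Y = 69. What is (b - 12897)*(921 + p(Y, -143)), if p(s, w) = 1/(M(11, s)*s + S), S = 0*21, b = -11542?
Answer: -107162131198/4761 ≈ -2.2508e+7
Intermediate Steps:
S = 0
p(s, w) = s⁻² (p(s, w) = 1/(s*s + 0) = 1/(s² + 0) = 1/(s²) = s⁻²)
(b - 12897)*(921 + p(Y, -143)) = (-11542 - 12897)*(921 + 69⁻²) = -24439*(921 + 1/4761) = -24439*4384882/4761 = -107162131198/4761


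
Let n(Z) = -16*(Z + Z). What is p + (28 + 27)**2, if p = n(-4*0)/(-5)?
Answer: 3025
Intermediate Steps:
n(Z) = -32*Z
p = 0 (p = -(-128)*0/(-5) = -32*0*(-1/5) = 0*(-1/5) = 0)
p + (28 + 27)**2 = 0 + (28 + 27)**2 = 0 + 55**2 = 0 + 3025 = 3025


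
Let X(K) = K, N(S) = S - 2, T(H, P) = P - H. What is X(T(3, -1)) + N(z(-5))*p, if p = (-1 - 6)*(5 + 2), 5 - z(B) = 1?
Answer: -102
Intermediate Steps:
z(B) = 4 (z(B) = 5 - 1*1 = 5 - 1 = 4)
N(S) = -2 + S
p = -49 (p = -7*7 = -49)
X(T(3, -1)) + N(z(-5))*p = (-1 - 1*3) + (-2 + 4)*(-49) = (-1 - 3) + 2*(-49) = -4 - 98 = -102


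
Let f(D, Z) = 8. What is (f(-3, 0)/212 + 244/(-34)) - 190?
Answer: -177622/901 ≈ -197.14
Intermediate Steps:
(f(-3, 0)/212 + 244/(-34)) - 190 = (8/212 + 244/(-34)) - 190 = (8*(1/212) + 244*(-1/34)) - 190 = (2/53 - 122/17) - 190 = -6432/901 - 190 = -177622/901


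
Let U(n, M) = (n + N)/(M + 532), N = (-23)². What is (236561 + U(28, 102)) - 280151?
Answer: -27635503/634 ≈ -43589.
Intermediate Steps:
N = 529
U(n, M) = (529 + n)/(532 + M) (U(n, M) = (n + 529)/(M + 532) = (529 + n)/(532 + M))
(236561 + U(28, 102)) - 280151 = (236561 + (529 + 28)/(532 + 102)) - 280151 = (236561 + 557/634) - 280151 = 149980231/634 - 280151 = -27635503/634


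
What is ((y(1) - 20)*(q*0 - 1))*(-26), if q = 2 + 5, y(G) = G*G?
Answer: -494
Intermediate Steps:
y(G) = G²
q = 7
((y(1) - 20)*(q*0 - 1))*(-26) = ((1² - 20)*(7*0 - 1))*(-26) = ((1 - 20)*(0 - 1))*(-26) = -19*(-1)*(-26) = 19*(-26) = -494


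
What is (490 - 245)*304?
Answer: 74480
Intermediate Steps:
(490 - 245)*304 = 245*304 = 74480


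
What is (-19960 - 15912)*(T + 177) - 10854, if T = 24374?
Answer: -880704326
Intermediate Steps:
(-19960 - 15912)*(T + 177) - 10854 = (-19960 - 15912)*(24374 + 177) - 10854 = -35872*24551 - 10854 = -880693472 - 10854 = -880704326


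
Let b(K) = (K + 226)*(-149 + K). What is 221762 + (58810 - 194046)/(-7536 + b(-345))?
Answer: 5682583632/25625 ≈ 2.2176e+5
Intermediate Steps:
b(K) = (-149 + K)*(226 + K) (b(K) = (226 + K)*(-149 + K) = (-149 + K)*(226 + K))
221762 + (58810 - 194046)/(-7536 + b(-345)) = 221762 + (58810 - 194046)/(-7536 + (-33674 + (-345)² + 77*(-345))) = 221762 - 135236/(-7536 + (-33674 + 119025 - 26565)) = 221762 - 135236/(-7536 + 58786) = 221762 - 135236/51250 = 221762 - 135236*1/51250 = 221762 - 67618/25625 = 5682583632/25625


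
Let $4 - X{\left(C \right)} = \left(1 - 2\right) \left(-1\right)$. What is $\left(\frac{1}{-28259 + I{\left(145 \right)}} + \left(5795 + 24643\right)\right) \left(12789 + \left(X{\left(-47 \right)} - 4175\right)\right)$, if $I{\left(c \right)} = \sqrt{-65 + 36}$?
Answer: $\frac{209452621220225257}{798571110} - \frac{8617 i \sqrt{29}}{798571110} \approx 2.6228 \cdot 10^{8} - 5.8109 \cdot 10^{-5} i$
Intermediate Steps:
$X{\left(C \right)} = 3$ ($X{\left(C \right)} = 4 - \left(1 - 2\right) \left(-1\right) = 4 - \left(-1\right) \left(-1\right) = 4 - 1 = 3$)
$I{\left(c \right)} = i \sqrt{29}$ ($I{\left(c \right)} = \sqrt{-29} = i \sqrt{29}$)
$\left(\frac{1}{-28259 + I{\left(145 \right)}} + \left(5795 + 24643\right)\right) \left(12789 + \left(X{\left(-47 \right)} - 4175\right)\right) = \left(\frac{1}{-28259 + i \sqrt{29}} + \left(5795 + 24643\right)\right) \left(12789 + \left(3 - 4175\right)\right) = \left(\frac{1}{-28259 + i \sqrt{29}} + 30438\right) \left(12789 - 4172\right) = \left(30438 + \frac{1}{-28259 + i \sqrt{29}}\right) 8617 = 262284246 + \frac{8617}{-28259 + i \sqrt{29}}$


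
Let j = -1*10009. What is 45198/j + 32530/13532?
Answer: -143013283/67720894 ≈ -2.1118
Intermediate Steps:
j = -10009
45198/j + 32530/13532 = 45198/(-10009) + 32530/13532 = 45198*(-1/10009) + 32530*(1/13532) = -45198/10009 + 16265/6766 = -143013283/67720894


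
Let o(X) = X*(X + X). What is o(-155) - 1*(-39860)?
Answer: 87910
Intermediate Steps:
o(X) = 2*X² (o(X) = X*(2*X) = 2*X²)
o(-155) - 1*(-39860) = 2*(-155)² - 1*(-39860) = 2*24025 + 39860 = 48050 + 39860 = 87910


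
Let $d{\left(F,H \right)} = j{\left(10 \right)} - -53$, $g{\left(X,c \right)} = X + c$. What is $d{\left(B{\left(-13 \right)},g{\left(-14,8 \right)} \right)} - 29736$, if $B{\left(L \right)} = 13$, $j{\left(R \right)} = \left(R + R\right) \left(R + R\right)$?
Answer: $-29283$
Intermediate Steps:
$j{\left(R \right)} = 4 R^{2}$ ($j{\left(R \right)} = 2 R 2 R = 4 R^{2}$)
$d{\left(F,H \right)} = 453$ ($d{\left(F,H \right)} = 4 \cdot 10^{2} - -53 = 4 \cdot 100 + 53 = 400 + 53 = 453$)
$d{\left(B{\left(-13 \right)},g{\left(-14,8 \right)} \right)} - 29736 = 453 - 29736 = -29283$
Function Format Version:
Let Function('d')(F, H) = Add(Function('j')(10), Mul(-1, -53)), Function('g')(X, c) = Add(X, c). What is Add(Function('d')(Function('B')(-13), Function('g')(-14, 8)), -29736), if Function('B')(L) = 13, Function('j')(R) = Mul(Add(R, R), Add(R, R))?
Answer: -29283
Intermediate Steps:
Function('j')(R) = Mul(4, Pow(R, 2)) (Function('j')(R) = Mul(Mul(2, R), Mul(2, R)) = Mul(4, Pow(R, 2)))
Function('d')(F, H) = 453 (Function('d')(F, H) = Add(Mul(4, Pow(10, 2)), Mul(-1, -53)) = Add(Mul(4, 100), 53) = Add(400, 53) = 453)
Add(Function('d')(Function('B')(-13), Function('g')(-14, 8)), -29736) = Add(453, -29736) = -29283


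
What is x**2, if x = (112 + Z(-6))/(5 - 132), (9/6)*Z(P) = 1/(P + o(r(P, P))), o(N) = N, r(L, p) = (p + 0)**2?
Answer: 25411681/32661225 ≈ 0.77804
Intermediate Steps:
r(L, p) = p**2
Z(P) = 2/(3*(P + P**2))
x = -5041/5715 (x = (112 + (2/3)/(-6*(1 - 6)))/(5 - 132) = (112 + (2/3)*(-1/6)/(-5))/(-127) = (112 + (2/3)*(-1/6)*(-1/5))*(-1/127) = (112 + 1/45)*(-1/127) = (5041/45)*(-1/127) = -5041/5715 ≈ -0.88206)
x**2 = (-5041/5715)**2 = 25411681/32661225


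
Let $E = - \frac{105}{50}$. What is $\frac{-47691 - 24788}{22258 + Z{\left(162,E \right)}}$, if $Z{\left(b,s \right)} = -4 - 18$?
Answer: $- \frac{72479}{22236} \approx -3.2595$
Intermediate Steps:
$E = - \frac{21}{10}$ ($E = \left(-105\right) \frac{1}{50} = - \frac{21}{10} \approx -2.1$)
$Z{\left(b,s \right)} = -22$ ($Z{\left(b,s \right)} = -4 - 18 = -22$)
$\frac{-47691 - 24788}{22258 + Z{\left(162,E \right)}} = \frac{-47691 - 24788}{22258 - 22} = - \frac{72479}{22236}$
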